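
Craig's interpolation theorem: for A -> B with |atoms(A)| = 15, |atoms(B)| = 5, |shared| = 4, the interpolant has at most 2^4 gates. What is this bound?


Shared atoms = 4
Craig interpolant size bound = 2^4
= 16

16


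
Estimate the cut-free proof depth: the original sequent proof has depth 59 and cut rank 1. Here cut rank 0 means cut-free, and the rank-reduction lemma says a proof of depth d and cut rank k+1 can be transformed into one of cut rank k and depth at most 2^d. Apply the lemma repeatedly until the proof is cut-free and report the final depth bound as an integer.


Each rank reduction sends depth d to at most 2^d; cut rank r needs r reductions.
2_0(59) = 59
2_1(59) = 2^59 = 576460752303423488
Cut-free depth bound = 576460752303423488

576460752303423488


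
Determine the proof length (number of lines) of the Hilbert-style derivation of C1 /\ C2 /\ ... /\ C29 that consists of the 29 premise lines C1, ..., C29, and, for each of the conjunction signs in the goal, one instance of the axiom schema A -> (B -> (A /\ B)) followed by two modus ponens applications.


Conjoining 29 premises:
- 29 premise lines
- the goal has 28 conjunction signs; each costs 1 axiom instance + 2 MP = 3 lines: 3 * 28 = 84
Total = 29 + 84 = 113 lines.

113


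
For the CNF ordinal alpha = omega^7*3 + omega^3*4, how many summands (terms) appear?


CNF: omega^7*3 + omega^3*4
Count the summands separated by '+':
  term 1: omega^7*3
  term 2: omega^3*4
Total terms = 2

2


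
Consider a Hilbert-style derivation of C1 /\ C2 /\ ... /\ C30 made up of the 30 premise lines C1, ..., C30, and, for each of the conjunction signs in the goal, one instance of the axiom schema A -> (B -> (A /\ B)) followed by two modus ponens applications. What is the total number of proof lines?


Conjoining 30 premises:
- 30 premise lines
- the goal has 29 conjunction signs; each costs 1 axiom instance + 2 MP = 3 lines: 3 * 29 = 87
Total = 30 + 87 = 117 lines.

117


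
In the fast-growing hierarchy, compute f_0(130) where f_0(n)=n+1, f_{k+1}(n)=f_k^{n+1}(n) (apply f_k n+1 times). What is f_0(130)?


f_0(130) = 130 + 1 = 131

131


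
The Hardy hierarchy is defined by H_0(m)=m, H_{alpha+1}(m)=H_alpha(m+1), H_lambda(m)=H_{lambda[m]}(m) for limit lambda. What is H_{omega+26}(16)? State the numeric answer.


H_{omega+26}(16):
Unwind the 26 successor steps: H_{omega+26}(16) = H_omega(16+26) = H_omega(42).
H_omega(m) = H_m(m) = m + m = 2m.
Result = 2 * 42 = 84

84


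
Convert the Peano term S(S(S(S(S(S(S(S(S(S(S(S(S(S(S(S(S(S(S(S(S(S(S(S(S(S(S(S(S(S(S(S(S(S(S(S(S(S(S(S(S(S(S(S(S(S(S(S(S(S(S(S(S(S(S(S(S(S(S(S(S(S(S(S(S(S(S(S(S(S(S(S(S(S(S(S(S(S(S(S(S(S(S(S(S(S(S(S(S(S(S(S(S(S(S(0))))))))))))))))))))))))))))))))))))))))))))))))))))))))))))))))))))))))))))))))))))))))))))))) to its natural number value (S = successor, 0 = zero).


Counting successors applied to 0:
95 applications of S to 0 = 95

95


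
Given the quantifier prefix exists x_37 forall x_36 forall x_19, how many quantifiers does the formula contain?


Quantifier prefix has 3 quantifier symbols.
Quantifier depth = 3

3


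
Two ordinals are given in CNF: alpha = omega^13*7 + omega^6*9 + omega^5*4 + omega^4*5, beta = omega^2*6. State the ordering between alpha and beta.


Compare term by term from highest exponent:
alpha = omega^13*7 + omega^6*9 + omega^5*4 + omega^4*5
beta = omega^2*6
Term 1: alpha has omega^13*7, beta has omega^2*6
Term 2: alpha has omega^6*9, beta has omega^0*0
Term 3: alpha has omega^5*4, beta has omega^0*0
Term 4: alpha has omega^4*5, beta has omega^0*0
Result: alpha > beta

alpha > beta


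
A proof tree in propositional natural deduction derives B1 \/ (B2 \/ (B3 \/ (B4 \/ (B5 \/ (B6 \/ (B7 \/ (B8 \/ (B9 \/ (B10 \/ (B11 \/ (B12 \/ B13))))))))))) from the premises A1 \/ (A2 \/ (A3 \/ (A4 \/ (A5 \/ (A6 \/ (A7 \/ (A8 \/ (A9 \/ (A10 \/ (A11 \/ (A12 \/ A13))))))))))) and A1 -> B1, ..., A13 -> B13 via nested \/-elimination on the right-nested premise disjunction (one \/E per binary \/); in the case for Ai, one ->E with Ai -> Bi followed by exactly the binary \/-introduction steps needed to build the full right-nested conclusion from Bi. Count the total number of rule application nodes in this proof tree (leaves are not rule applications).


Constructive dilemma with 13 branches, all disjunctions right-nested:
- \/E: the premise has 12 binary \/, each eliminated once: 12 nodes.
- ->E: one per case (Ai with Ai -> Bi gives Bi): 13 nodes.
- \/I: in case i < n, Bi needs 1 step to form Bi \/ (B(i+1) \/ ...) and then i-1 steps to prepend B(i-1), ..., B1, i.e. i steps; in case i = n, B13 needs 12 prepend steps.
  \/I total = (1 + 2 + ... + 12) + 12 = 78 + 12 = 90 nodes.
Total = 12 + 13 + 90 = 115

115


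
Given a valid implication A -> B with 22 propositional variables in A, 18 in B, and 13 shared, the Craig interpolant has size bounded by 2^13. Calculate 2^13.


Shared atoms = 13
Craig interpolant size bound = 2^13
= 8192

8192


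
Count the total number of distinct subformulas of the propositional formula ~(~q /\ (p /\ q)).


Formula: ~(~q /\ (p /\ q))
Subformulas found:
  1. q
  2. p
  3. ~q
  4. (p /\ q)
  5. (~q /\ (p /\ q))
  6. ~(~q /\ (p /\ q))
Total distinct subformulas = 6

6


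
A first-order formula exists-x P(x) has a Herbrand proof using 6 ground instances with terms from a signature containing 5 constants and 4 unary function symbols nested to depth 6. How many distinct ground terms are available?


Herbrand terms by depth:
Depth 0: 5 constants
Depth 1: 20 new terms (running total: 25)
Depth 2: 80 new terms (running total: 105)
Depth 3: 320 new terms (running total: 425)
Depth 4: 1280 new terms (running total: 1705)
Depth 5: 5120 new terms (running total: 6825)
Depth 6: 20480 new terms (running total: 27305)
Total distinct ground terms = 27305

27305


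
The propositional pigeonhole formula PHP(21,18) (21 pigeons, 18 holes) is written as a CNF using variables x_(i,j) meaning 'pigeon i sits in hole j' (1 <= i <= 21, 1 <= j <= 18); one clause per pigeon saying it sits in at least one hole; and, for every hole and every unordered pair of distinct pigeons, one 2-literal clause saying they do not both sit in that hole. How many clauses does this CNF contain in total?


PHP(21,18): 21 pigeons, 18 holes, 21*18 = 378 variables.
- pigeon clauses: one per pigeon -> 21 clauses
- hole clauses: 18 holes * C(21,2) = 18 * 210 -> 3780 clauses
Total clauses = 21 + 3780 = 3801

3801


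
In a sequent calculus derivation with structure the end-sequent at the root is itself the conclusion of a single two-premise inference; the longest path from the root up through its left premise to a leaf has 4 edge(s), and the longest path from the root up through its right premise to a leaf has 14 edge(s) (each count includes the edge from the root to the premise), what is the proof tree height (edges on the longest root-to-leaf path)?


Longest path through the left premise: 4 edges (measured from the branching sequent)
Longest path through the right premise: 14 edges
Height of the subtree rooted at the branching sequent: max(4, 14) = 14
The branching sequent is the root itself.
Total height = 14

14


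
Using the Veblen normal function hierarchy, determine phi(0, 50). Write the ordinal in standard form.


phi(0, 50):
phi(0, beta) = omega^beta by definition.
phi(0, 50) = omega^50

omega^50


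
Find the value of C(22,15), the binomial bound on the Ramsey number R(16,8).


R(16,8) <= C(16+8-2, 16-1) = C(22, 15)
C(22, 15) = 22! / (15! * 7!)
= 170544

170544


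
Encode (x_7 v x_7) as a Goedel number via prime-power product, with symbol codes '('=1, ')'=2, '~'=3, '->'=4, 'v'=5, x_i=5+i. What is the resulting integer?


Formula: (x_7 v x_7)
Symbol codes: [1, 12, 5, 12, 2]
Primes: [2, 3, 5, 7, 11]
p_1^1 = 2^1 = 2
p_2^12 = 3^12 = 531441
p_3^5 = 5^5 = 3125
p_4^12 = 7^12 = 13841287201
p_5^2 = 11^2 = 121
Product = 5562844555486147256250

5562844555486147256250


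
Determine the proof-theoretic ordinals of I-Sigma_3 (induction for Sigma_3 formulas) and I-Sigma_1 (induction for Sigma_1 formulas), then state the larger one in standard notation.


Proof-theoretic ordinal of I-Sigma_3 (induction for Sigma_3 formulas): omega^(omega^(omega^omega))
Proof-theoretic ordinal of I-Sigma_1 (induction for Sigma_1 formulas): omega^omega
Comparing: omega^omega < omega^(omega^(omega^omega)).
The larger ordinal is omega^(omega^(omega^omega)) (from I-Sigma_3 (induction for Sigma_3 formulas)).

omega^(omega^(omega^omega))


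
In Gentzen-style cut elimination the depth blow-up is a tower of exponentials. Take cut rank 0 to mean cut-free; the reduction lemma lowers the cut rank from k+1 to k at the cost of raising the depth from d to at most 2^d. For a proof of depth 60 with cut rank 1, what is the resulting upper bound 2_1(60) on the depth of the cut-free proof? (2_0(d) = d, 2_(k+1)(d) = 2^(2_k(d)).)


Each rank reduction sends depth d to at most 2^d; cut rank r needs r reductions.
2_0(60) = 60
2_1(60) = 2^60 = 1152921504606846976
Cut-free depth bound = 1152921504606846976

1152921504606846976


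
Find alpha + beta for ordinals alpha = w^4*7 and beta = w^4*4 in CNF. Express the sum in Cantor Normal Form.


Ordinal addition w^4*7 + w^4*4:
Both terms have the same exponent 4.
w^e*c + w^e*d = w^e*(c+d).
Result = w^4*(7+4) = w^4*11

w^4*11


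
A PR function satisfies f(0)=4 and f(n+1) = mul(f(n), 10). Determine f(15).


f(0) = 4
f(1) = mul(f(0), 10) = mul(4, 10) = 40
f(2) = mul(f(1), 10) = mul(40, 10) = 400
f(3) = mul(f(2), 10) = mul(400, 10) = 4000
f(4) = mul(f(3), 10) = mul(4000, 10) = 40000
f(5) = mul(f(4), 10) = mul(40000, 10) = 400000
f(6) = mul(f(5), 10) = mul(400000, 10) = 4000000
f(7) = mul(f(6), 10) = mul(4000000, 10) = 40000000
f(8) = mul(f(7), 10) = mul(40000000, 10) = 400000000
f(9) = mul(f(8), 10) = mul(400000000, 10) = 4000000000
f(10) = mul(f(9), 10) = mul(4000000000, 10) = 40000000000
f(11) = mul(f(10), 10) = mul(40000000000, 10) = 400000000000
f(12) = mul(f(11), 10) = mul(400000000000, 10) = 4000000000000
f(13) = mul(f(12), 10) = mul(4000000000000, 10) = 40000000000000
f(14) = mul(f(13), 10) = mul(40000000000000, 10) = 400000000000000
f(15) = mul(f(14), 10) = mul(400000000000000, 10) = 4000000000000000


4000000000000000


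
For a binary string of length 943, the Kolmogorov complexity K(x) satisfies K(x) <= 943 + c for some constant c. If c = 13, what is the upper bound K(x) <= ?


K(x) <= |x| + c = 943 + 13 = 956

956


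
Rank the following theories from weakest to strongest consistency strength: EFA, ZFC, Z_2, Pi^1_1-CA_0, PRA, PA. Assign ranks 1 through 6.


Ordering by consistency strength:
1. EFA
2. PRA
3. PA
4. Pi^1_1-CA_0
5. Z_2
6. ZFC


EFA=1, ZFC=6, Z_2=5, Pi^1_1-CA_0=4, PRA=2, PA=3


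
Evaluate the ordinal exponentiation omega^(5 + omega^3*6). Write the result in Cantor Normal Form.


omega^(5 + omega^3*6):
In ordinal addition a term is absorbed by a following term of strictly larger exponent: 0 < 3, so 5 + omega^3*6 = omega^3*6.
omega raised to a CNF ordinal is a single CNF term: Result = omega^(omega^3*6)

omega^(omega^3*6)


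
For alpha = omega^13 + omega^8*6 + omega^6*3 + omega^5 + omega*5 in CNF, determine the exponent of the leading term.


CNF: omega^13 + omega^8*6 + omega^6*3 + omega^5 + omega*5
The leading term is omega^13, which has exponent 13.

13


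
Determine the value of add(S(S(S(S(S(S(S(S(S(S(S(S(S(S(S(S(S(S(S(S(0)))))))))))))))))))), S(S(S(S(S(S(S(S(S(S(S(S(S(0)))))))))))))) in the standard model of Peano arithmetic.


add(S^20(0), S^13(0)):
S^20(0) = 20
S^13(0) = 13
20 + 13 = 33

33


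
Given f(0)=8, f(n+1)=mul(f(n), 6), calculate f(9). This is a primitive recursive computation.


f(0) = 8
f(1) = mul(f(0), 6) = mul(8, 6) = 48
f(2) = mul(f(1), 6) = mul(48, 6) = 288
f(3) = mul(f(2), 6) = mul(288, 6) = 1728
f(4) = mul(f(3), 6) = mul(1728, 6) = 10368
f(5) = mul(f(4), 6) = mul(10368, 6) = 62208
f(6) = mul(f(5), 6) = mul(62208, 6) = 373248
f(7) = mul(f(6), 6) = mul(373248, 6) = 2239488
f(8) = mul(f(7), 6) = mul(2239488, 6) = 13436928
f(9) = mul(f(8), 6) = mul(13436928, 6) = 80621568


80621568


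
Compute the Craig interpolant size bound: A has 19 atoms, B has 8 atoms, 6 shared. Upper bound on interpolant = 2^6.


Shared atoms = 6
Craig interpolant size bound = 2^6
= 64

64


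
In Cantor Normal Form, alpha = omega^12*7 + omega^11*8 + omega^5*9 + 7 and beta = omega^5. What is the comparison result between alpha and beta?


Compare term by term from highest exponent:
alpha = omega^12*7 + omega^11*8 + omega^5*9 + 7
beta = omega^5
Term 1: alpha has omega^12*7, beta has omega^5*1
Term 2: alpha has omega^11*8, beta has omega^0*0
Term 3: alpha has omega^5*9, beta has omega^0*0
Term 4: alpha has omega^0*7, beta has omega^0*0
Result: alpha > beta

alpha > beta


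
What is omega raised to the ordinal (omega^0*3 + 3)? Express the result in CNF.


omega^(omega^0*3 + 3):
omega^0 = 1, so the exponent is 3 + 3 = 6 (finite ordinal addition).
Result = omega^6, already a single CNF term.

omega^6


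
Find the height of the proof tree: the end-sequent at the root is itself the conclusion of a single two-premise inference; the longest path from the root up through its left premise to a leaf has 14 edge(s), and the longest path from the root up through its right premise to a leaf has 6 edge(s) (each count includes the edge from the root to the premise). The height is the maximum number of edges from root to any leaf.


Longest path through the left premise: 14 edges (measured from the branching sequent)
Longest path through the right premise: 6 edges
Height of the subtree rooted at the branching sequent: max(14, 6) = 14
The branching sequent is the root itself.
Total height = 14

14


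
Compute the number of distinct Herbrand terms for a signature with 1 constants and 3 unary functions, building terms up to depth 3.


Herbrand terms by depth:
Depth 0: 1 constants
Depth 1: 3 new terms (running total: 4)
Depth 2: 9 new terms (running total: 13)
Depth 3: 27 new terms (running total: 40)
Total distinct ground terms = 40

40


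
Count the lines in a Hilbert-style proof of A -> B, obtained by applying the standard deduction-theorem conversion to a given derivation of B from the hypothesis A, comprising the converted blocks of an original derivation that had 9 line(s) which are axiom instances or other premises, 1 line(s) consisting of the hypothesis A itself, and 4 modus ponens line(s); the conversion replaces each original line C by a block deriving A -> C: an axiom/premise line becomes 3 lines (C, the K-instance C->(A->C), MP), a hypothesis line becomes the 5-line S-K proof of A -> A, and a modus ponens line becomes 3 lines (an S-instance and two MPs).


Deduction-theorem conversion, block by block:
- 9 axiom/premise lines -> 3 lines each = 27
- 1 hypothesis lines -> 5 lines each (identity proof A->A) = 5
- 4 MP lines -> 3 lines each (S-instance, MP, MP) = 12
Total = 27 + 5 + 12 = 44 lines.

44


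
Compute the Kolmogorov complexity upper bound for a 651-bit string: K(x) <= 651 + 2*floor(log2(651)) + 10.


floor(log2(651)) = 9
2 * 9 = 18
K(x) <= 651 + 18 + 10 = 679

679


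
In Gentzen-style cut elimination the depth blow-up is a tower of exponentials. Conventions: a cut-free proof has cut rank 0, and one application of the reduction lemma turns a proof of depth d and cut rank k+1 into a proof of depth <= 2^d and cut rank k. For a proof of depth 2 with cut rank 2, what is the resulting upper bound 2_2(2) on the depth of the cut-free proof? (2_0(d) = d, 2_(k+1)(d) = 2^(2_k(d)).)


Each rank reduction sends depth d to at most 2^d; cut rank r needs r reductions.
2_0(2) = 2
2_1(2) = 2^2 = 4
2_2(2) = 2^4 = 16
Cut-free depth bound = 16

16


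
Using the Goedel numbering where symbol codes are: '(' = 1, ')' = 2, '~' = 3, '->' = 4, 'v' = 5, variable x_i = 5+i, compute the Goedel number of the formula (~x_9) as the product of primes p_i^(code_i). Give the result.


Formula: (~x_9)
Symbol codes: [1, 3, 14, 2]
Primes: [2, 3, 5, 7]
p_1^1 = 2^1 = 2
p_2^3 = 3^3 = 27
p_3^14 = 5^14 = 6103515625
p_4^2 = 7^2 = 49
Product = 16149902343750

16149902343750


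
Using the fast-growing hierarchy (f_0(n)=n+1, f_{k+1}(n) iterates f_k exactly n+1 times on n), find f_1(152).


f_1(152) = f_0^153(152)
f_0 adds 1 each time, applied 153 times.
f_1(152) = 152 + 153 = 305

305


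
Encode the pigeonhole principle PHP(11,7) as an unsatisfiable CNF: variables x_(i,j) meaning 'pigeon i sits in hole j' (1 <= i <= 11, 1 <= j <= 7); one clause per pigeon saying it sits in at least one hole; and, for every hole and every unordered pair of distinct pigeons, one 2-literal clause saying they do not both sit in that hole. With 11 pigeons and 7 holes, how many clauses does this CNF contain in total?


PHP(11,7): 11 pigeons, 7 holes, 11*7 = 77 variables.
- pigeon clauses: one per pigeon -> 11 clauses
- hole clauses: 7 holes * C(11,2) = 7 * 55 -> 385 clauses
Total clauses = 11 + 385 = 396

396


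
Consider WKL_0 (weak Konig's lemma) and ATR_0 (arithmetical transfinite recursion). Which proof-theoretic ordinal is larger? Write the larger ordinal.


Proof-theoretic ordinal of WKL_0 (weak Konig's lemma): omega^omega
Proof-theoretic ordinal of ATR_0 (arithmetical transfinite recursion): Gamma_0
Comparing: omega^omega < Gamma_0.
The larger ordinal is Gamma_0 (from ATR_0 (arithmetical transfinite recursion)).

Gamma_0


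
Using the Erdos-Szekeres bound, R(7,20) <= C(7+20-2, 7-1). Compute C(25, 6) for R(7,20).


R(7,20) <= C(7+20-2, 7-1) = C(25, 6)
C(25, 6) = 25! / (6! * 19!)
= 177100

177100


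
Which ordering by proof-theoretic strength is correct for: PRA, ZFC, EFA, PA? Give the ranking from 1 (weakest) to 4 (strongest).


Ordering by consistency strength:
1. EFA
2. PRA
3. PA
4. ZFC


PRA=2, ZFC=4, EFA=1, PA=3


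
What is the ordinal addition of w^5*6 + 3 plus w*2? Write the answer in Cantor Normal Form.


Ordinal addition (w^5*6 + 3) + w*2:
alpha's leading term has exponent 5 > beta's exponent 1, so it survives.
alpha's tail term has exponent 0 < beta's exponent 1, so it is absorbed by beta.
In ordinal addition, any term followed by a strictly larger-exponent term is absorbed.
Result = w^5*6 + w*2

w^5*6 + w*2


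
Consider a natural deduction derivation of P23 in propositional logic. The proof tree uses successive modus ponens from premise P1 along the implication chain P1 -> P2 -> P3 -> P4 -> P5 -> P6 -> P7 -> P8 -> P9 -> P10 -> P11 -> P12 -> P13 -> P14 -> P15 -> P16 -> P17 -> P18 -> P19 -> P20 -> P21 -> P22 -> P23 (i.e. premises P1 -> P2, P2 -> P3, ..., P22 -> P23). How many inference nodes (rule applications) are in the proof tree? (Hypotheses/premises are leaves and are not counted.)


We have a chain: P1 -> P2 -> P3 -> P4 -> P5 -> P6 -> P7 -> P8 -> P9 -> P10 -> P11 -> P12 -> P13 -> P14 -> P15 -> P16 -> P17 -> P18 -> P19 -> P20 -> P21 -> P22 -> P23.
Each modus ponens application produces the next variable.
The chain has 23 propositions, so 23-1 = 22 modus ponens steps.
Total inference nodes = 22

22


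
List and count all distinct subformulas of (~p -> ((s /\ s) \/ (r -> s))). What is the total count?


Formula: (~p -> ((s /\ s) \/ (r -> s)))
Subformulas found:
  1. s
  2. r
  3. p
  4. ~p
  5. (s /\ s)
  6. (r -> s)
  7. ((s /\ s) \/ (r -> s))
  8. (~p -> ((s /\ s) \/ (r -> s)))
Total distinct subformulas = 8

8


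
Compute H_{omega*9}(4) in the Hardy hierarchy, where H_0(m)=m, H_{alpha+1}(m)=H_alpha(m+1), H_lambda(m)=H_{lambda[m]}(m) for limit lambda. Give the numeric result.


H_{omega*9}(4):
For the Hardy hierarchy, H_{omega*k}(n) = 2^k * n.
2^9 = 512.
512 * 4 = 2048

2048


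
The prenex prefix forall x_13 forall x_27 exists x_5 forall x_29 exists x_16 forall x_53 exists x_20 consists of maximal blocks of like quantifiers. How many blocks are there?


Alternations = 5.
Blocks = alternations + 1 = 6

6


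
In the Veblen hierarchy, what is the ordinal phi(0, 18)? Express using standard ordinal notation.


phi(0, 18):
phi(0, beta) = omega^beta by definition.
phi(0, 18) = omega^18

omega^18


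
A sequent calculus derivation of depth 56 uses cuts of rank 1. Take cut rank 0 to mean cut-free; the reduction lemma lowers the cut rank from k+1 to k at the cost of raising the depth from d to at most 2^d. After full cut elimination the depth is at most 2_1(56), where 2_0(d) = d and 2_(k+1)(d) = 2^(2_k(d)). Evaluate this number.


Each rank reduction sends depth d to at most 2^d; cut rank r needs r reductions.
2_0(56) = 56
2_1(56) = 2^56 = 72057594037927936
Cut-free depth bound = 72057594037927936

72057594037927936


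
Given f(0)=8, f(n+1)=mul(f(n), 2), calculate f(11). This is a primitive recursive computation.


f(0) = 8
f(1) = mul(f(0), 2) = mul(8, 2) = 16
f(2) = mul(f(1), 2) = mul(16, 2) = 32
f(3) = mul(f(2), 2) = mul(32, 2) = 64
f(4) = mul(f(3), 2) = mul(64, 2) = 128
f(5) = mul(f(4), 2) = mul(128, 2) = 256
f(6) = mul(f(5), 2) = mul(256, 2) = 512
f(7) = mul(f(6), 2) = mul(512, 2) = 1024
f(8) = mul(f(7), 2) = mul(1024, 2) = 2048
f(9) = mul(f(8), 2) = mul(2048, 2) = 4096
f(10) = mul(f(9), 2) = mul(4096, 2) = 8192
f(11) = mul(f(10), 2) = mul(8192, 2) = 16384


16384


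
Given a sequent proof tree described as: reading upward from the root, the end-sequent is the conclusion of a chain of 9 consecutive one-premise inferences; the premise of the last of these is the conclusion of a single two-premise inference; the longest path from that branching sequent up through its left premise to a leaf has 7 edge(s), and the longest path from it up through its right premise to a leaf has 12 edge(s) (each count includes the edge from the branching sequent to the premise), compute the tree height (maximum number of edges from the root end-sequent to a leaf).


Longest path through the left premise: 7 edges (measured from the branching sequent)
Longest path through the right premise: 12 edges
Height of the subtree rooted at the branching sequent: max(7, 12) = 12
The branching sequent sits 9 edges above the root (the chain of one-premise inferences), so height = 12 + 9 = 21

21


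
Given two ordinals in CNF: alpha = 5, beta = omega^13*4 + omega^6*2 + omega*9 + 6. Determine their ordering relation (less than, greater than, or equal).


Compare term by term from highest exponent:
alpha = 5
beta = omega^13*4 + omega^6*2 + omega*9 + 6
Term 1: alpha has omega^0*5, beta has omega^13*4
Term 2: alpha has omega^0*0, beta has omega^6*2
Term 3: alpha has omega^0*0, beta has omega^1*9
Term 4: alpha has omega^0*0, beta has omega^0*6
Result: alpha < beta

alpha < beta


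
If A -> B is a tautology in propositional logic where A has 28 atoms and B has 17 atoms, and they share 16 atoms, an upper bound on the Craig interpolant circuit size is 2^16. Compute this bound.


Shared atoms = 16
Craig interpolant size bound = 2^16
= 65536

65536


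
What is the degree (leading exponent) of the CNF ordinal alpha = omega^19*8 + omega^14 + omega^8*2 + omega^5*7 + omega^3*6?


CNF: omega^19*8 + omega^14 + omega^8*2 + omega^5*7 + omega^3*6
The leading term is omega^19*8, which has exponent 19.

19


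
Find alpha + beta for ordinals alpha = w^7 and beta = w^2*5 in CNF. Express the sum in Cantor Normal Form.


Ordinal addition w^7 + w^2*5:
Leading exponent of alpha (7) > leading exponent of beta (2).
Since alpha's term has higher exponent than beta's leading term,
the sum is simply alpha followed by beta.
Result = w^7 + w^2*5

w^7 + w^2*5


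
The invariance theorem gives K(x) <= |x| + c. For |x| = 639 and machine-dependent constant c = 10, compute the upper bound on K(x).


K(x) <= |x| + c = 639 + 10 = 649

649


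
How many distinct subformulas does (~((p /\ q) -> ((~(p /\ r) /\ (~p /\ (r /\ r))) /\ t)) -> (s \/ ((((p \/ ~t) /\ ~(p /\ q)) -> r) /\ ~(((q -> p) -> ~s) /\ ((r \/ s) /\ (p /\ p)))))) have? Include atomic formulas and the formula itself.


Formula: (~((p /\ q) -> ((~(p /\ r) /\ (~p /\ (r /\ r))) /\ t)) -> (s \/ ((((p \/ ~t) /\ ~(p /\ q)) -> r) /\ ~(((q -> p) -> ~s) /\ ((r \/ s) /\ (p /\ p))))))
Subformulas found:
  1. r
  2. p
  3. q
  4. s
  5. t
  6. ~t
  7. ~p
  8. ~s
  9. (r \/ s)
  10. (p /\ q)
  11. (q -> p)
  12. (p /\ r)
  13. (r /\ r)
  14. (p /\ p)
  15. (p \/ ~t)
  16. ~(p /\ r)
  17. ~(p /\ q)
  18. (~p /\ (r /\ r))
  19. ((q -> p) -> ~s)
  20. ((r \/ s) /\ (p /\ p))
  21. ((p \/ ~t) /\ ~(p /\ q))
  22. (~(p /\ r) /\ (~p /\ (r /\ r)))
  23. (((p \/ ~t) /\ ~(p /\ q)) -> r)
  24. ((~(p /\ r) /\ (~p /\ (r /\ r))) /\ t)
  25. (((q -> p) -> ~s) /\ ((r \/ s) /\ (p /\ p)))
  26. ~(((q -> p) -> ~s) /\ ((r \/ s) /\ (p /\ p)))
  27. ((p /\ q) -> ((~(p /\ r) /\ (~p /\ (r /\ r))) /\ t))
  28. ~((p /\ q) -> ((~(p /\ r) /\ (~p /\ (r /\ r))) /\ t))
  29. ((((p \/ ~t) /\ ~(p /\ q)) -> r) /\ ~(((q -> p) -> ~s) /\ ((r \/ s) /\ (p /\ p))))
  30. (s \/ ((((p \/ ~t) /\ ~(p /\ q)) -> r) /\ ~(((q -> p) -> ~s) /\ ((r \/ s) /\ (p /\ p)))))
  31. (~((p /\ q) -> ((~(p /\ r) /\ (~p /\ (r /\ r))) /\ t)) -> (s \/ ((((p \/ ~t) /\ ~(p /\ q)) -> r) /\ ~(((q -> p) -> ~s) /\ ((r \/ s) /\ (p /\ p))))))
Total distinct subformulas = 31

31


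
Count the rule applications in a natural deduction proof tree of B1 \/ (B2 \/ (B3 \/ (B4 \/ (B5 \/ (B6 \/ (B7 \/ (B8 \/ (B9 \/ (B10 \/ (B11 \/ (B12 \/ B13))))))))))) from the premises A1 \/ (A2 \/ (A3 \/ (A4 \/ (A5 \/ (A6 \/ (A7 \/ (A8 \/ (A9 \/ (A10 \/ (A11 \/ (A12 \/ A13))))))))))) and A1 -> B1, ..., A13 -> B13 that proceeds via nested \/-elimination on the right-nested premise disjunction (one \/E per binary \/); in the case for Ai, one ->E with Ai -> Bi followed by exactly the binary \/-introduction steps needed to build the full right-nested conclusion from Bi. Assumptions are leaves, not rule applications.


Constructive dilemma with 13 branches, all disjunctions right-nested:
- \/E: the premise has 12 binary \/, each eliminated once: 12 nodes.
- ->E: one per case (Ai with Ai -> Bi gives Bi): 13 nodes.
- \/I: in case i < n, Bi needs 1 step to form Bi \/ (B(i+1) \/ ...) and then i-1 steps to prepend B(i-1), ..., B1, i.e. i steps; in case i = n, B13 needs 12 prepend steps.
  \/I total = (1 + 2 + ... + 12) + 12 = 78 + 12 = 90 nodes.
Total = 12 + 13 + 90 = 115

115


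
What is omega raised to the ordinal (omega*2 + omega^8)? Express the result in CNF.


omega^(omega*2 + omega^8):
In ordinal addition a term is absorbed by a following term of strictly larger exponent: 1 < 8, so omega*2 + omega^8 = omega^8.
omega raised to a CNF ordinal is a single CNF term: Result = omega^(omega^8)

omega^(omega^8)


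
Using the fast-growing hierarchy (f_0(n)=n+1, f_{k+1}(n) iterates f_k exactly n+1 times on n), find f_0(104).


f_0(104) = 104 + 1 = 105

105


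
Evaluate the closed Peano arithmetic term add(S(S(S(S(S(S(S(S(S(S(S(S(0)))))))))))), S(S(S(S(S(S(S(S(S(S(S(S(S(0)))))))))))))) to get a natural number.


add(S^12(0), S^13(0)):
S^12(0) = 12
S^13(0) = 13
12 + 13 = 25

25


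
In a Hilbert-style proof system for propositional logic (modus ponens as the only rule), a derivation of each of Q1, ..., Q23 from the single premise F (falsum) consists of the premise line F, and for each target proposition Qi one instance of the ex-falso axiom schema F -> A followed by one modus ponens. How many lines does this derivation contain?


Ex falso, line by line:
- 1 premise line (F)
- 23 targets, each needing 1 axiom instance (F -> Qi) + 1 MP = 2 lines: 2 * 23 = 46
Total = 1 + 46 = 47 lines.

47


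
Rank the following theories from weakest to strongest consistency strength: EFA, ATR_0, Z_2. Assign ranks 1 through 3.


Ordering by consistency strength:
1. EFA
2. ATR_0
3. Z_2


EFA=1, ATR_0=2, Z_2=3


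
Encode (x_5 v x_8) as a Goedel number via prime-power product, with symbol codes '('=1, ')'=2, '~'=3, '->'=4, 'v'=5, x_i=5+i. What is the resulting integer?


Formula: (x_5 v x_8)
Symbol codes: [1, 10, 5, 13, 2]
Primes: [2, 3, 5, 7, 11]
p_1^1 = 2^1 = 2
p_2^10 = 3^10 = 59049
p_3^5 = 5^5 = 3125
p_4^13 = 7^13 = 96889010407
p_5^2 = 11^2 = 121
Product = 4326656876489225643750

4326656876489225643750


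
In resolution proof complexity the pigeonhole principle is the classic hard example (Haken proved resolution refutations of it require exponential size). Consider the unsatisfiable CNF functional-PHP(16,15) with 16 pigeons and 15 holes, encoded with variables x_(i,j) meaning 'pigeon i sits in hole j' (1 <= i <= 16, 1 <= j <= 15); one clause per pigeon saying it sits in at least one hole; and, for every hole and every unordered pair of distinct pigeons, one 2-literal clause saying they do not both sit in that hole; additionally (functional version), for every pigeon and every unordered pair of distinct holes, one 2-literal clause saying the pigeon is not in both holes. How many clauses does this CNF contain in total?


functional-PHP(16,15): 16 pigeons, 15 holes, 16*15 = 240 variables.
- pigeon clauses: one per pigeon -> 16 clauses
- hole clauses: 15 holes * C(16,2) = 15 * 120 -> 1800 clauses
- functional clauses: 16 pigeons * C(15,2) = 16 * 105 -> 1680 clauses
Total clauses = 16 + 1800 + 1680 = 3496

3496


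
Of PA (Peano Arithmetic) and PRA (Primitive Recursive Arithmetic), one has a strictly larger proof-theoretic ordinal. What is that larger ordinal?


Proof-theoretic ordinal of PA (Peano Arithmetic): epsilon_0
Proof-theoretic ordinal of PRA (Primitive Recursive Arithmetic): omega^omega
Comparing: omega^omega < epsilon_0.
The larger ordinal is epsilon_0 (from PA (Peano Arithmetic)).

epsilon_0


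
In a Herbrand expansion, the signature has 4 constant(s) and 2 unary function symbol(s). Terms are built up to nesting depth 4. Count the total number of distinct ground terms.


Herbrand terms by depth:
Depth 0: 4 constants
Depth 1: 8 new terms (running total: 12)
Depth 2: 16 new terms (running total: 28)
Depth 3: 32 new terms (running total: 60)
Depth 4: 64 new terms (running total: 124)
Total distinct ground terms = 124

124


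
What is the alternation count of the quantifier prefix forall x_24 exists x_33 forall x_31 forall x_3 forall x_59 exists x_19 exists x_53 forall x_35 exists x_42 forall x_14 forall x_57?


Walk the prefix and count type changes:
  position 1: forall -> exists <-- alternation
  position 2: exists -> forall <-- alternation
  position 3: forall -> forall
  position 4: forall -> forall
  position 5: forall -> exists <-- alternation
  position 6: exists -> exists
  position 7: exists -> forall <-- alternation
  position 8: forall -> exists <-- alternation
  position 9: exists -> forall <-- alternation
  position 10: forall -> forall
Total alternations = 6

6


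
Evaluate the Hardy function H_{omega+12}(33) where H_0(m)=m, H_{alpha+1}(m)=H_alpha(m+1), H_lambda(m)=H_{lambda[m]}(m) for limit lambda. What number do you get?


H_{omega+12}(33):
Unwind the 12 successor steps: H_{omega+12}(33) = H_omega(33+12) = H_omega(45).
H_omega(m) = H_m(m) = m + m = 2m.
Result = 2 * 45 = 90

90


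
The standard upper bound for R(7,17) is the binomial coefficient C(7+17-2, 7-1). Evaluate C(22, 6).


R(7,17) <= C(7+17-2, 7-1) = C(22, 6)
C(22, 6) = 22! / (6! * 16!)
= 74613

74613


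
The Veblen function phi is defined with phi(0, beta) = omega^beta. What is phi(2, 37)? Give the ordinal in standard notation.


phi(2, 37):
phi(2, beta) = zeta_beta (the beta-th zeta number, fixed point of epsilon).
phi(2, 37) = zeta_37

zeta_37


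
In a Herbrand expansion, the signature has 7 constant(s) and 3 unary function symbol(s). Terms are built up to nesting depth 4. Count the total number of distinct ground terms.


Herbrand terms by depth:
Depth 0: 7 constants
Depth 1: 21 new terms (running total: 28)
Depth 2: 63 new terms (running total: 91)
Depth 3: 189 new terms (running total: 280)
Depth 4: 567 new terms (running total: 847)
Total distinct ground terms = 847

847


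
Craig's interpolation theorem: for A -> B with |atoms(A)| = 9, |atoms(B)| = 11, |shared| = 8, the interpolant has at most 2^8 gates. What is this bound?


Shared atoms = 8
Craig interpolant size bound = 2^8
= 256

256


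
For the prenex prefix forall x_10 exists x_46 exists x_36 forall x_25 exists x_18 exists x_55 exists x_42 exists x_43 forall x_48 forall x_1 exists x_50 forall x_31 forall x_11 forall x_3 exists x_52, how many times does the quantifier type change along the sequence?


Walk the prefix and count type changes:
  position 1: forall -> exists <-- alternation
  position 2: exists -> exists
  position 3: exists -> forall <-- alternation
  position 4: forall -> exists <-- alternation
  position 5: exists -> exists
  position 6: exists -> exists
  position 7: exists -> exists
  position 8: exists -> forall <-- alternation
  position 9: forall -> forall
  position 10: forall -> exists <-- alternation
  position 11: exists -> forall <-- alternation
  position 12: forall -> forall
  position 13: forall -> forall
  position 14: forall -> exists <-- alternation
Total alternations = 7

7


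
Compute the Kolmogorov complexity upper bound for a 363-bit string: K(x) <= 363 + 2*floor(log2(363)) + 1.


floor(log2(363)) = 8
2 * 8 = 16
K(x) <= 363 + 16 + 1 = 380

380


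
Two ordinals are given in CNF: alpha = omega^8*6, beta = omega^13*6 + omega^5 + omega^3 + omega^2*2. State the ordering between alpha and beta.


Compare term by term from highest exponent:
alpha = omega^8*6
beta = omega^13*6 + omega^5 + omega^3 + omega^2*2
Term 1: alpha has omega^8*6, beta has omega^13*6
Term 2: alpha has omega^0*0, beta has omega^5*1
Term 3: alpha has omega^0*0, beta has omega^3*1
Term 4: alpha has omega^0*0, beta has omega^2*2
Result: alpha < beta

alpha < beta


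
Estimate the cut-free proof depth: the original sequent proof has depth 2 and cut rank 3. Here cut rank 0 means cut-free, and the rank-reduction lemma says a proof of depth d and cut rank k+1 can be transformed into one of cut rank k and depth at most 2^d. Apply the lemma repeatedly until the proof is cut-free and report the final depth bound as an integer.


Each rank reduction sends depth d to at most 2^d; cut rank r needs r reductions.
2_0(2) = 2
2_1(2) = 2^2 = 4
2_2(2) = 2^4 = 16
2_3(2) = 2^16 = 65536
Cut-free depth bound = 65536

65536


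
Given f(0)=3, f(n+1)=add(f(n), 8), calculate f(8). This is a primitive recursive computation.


f(0) = 3
f(1) = add(f(0), 8) = add(3, 8) = 11
f(2) = add(f(1), 8) = add(11, 8) = 19
f(3) = add(f(2), 8) = add(19, 8) = 27
f(4) = add(f(3), 8) = add(27, 8) = 35
f(5) = add(f(4), 8) = add(35, 8) = 43
f(6) = add(f(5), 8) = add(43, 8) = 51
f(7) = add(f(6), 8) = add(51, 8) = 59
f(8) = add(f(7), 8) = add(59, 8) = 67


67


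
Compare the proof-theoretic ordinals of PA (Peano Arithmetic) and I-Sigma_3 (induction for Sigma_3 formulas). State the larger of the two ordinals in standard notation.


Proof-theoretic ordinal of PA (Peano Arithmetic): epsilon_0
Proof-theoretic ordinal of I-Sigma_3 (induction for Sigma_3 formulas): omega^(omega^(omega^omega))
Comparing: omega^(omega^(omega^omega)) < epsilon_0.
The larger ordinal is epsilon_0 (from PA (Peano Arithmetic)).

epsilon_0


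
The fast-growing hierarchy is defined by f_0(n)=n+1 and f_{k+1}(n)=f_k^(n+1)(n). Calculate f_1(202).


f_1(202) = f_0^203(202)
f_0 adds 1 each time, applied 203 times.
f_1(202) = 202 + 203 = 405

405


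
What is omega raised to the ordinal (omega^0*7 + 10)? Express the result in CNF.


omega^(omega^0*7 + 10):
omega^0 = 1, so the exponent is 7 + 10 = 17 (finite ordinal addition).
Result = omega^17, already a single CNF term.

omega^17


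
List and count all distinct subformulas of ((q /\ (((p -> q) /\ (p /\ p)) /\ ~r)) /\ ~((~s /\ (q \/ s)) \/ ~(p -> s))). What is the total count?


Formula: ((q /\ (((p -> q) /\ (p /\ p)) /\ ~r)) /\ ~((~s /\ (q \/ s)) \/ ~(p -> s)))
Subformulas found:
  1. r
  2. q
  3. s
  4. p
  5. ~r
  6. ~s
  7. (p -> s)
  8. (p /\ p)
  9. (p -> q)
  10. (q \/ s)
  11. ~(p -> s)
  12. (~s /\ (q \/ s))
  13. ((p -> q) /\ (p /\ p))
  14. (((p -> q) /\ (p /\ p)) /\ ~r)
  15. ((~s /\ (q \/ s)) \/ ~(p -> s))
  16. ~((~s /\ (q \/ s)) \/ ~(p -> s))
  17. (q /\ (((p -> q) /\ (p /\ p)) /\ ~r))
  18. ((q /\ (((p -> q) /\ (p /\ p)) /\ ~r)) /\ ~((~s /\ (q \/ s)) \/ ~(p -> s)))
Total distinct subformulas = 18

18


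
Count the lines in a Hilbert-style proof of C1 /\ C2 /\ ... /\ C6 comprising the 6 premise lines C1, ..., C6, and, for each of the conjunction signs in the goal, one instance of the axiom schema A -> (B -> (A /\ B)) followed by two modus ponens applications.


Conjoining 6 premises:
- 6 premise lines
- the goal has 5 conjunction signs; each costs 1 axiom instance + 2 MP = 3 lines: 3 * 5 = 15
Total = 6 + 15 = 21 lines.

21


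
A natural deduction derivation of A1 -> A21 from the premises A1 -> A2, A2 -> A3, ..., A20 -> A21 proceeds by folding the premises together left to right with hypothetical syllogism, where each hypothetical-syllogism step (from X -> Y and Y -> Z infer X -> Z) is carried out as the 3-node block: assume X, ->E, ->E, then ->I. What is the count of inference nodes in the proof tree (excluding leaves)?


There are 20 premises in the chain. The first HS step combines premises 1 and 2; each further premise needs one more HS step.
So 20 premises require 20 - 1 = 19 hypothetical-syllogism steps.
Each HS step uses 3 inference nodes (->E, ->E, ->I).
19 * 3 = 57 total inference nodes.

57


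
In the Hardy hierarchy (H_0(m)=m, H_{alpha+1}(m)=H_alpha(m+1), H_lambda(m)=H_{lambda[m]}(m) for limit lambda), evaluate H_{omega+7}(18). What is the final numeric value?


H_{omega+7}(18):
Unwind the 7 successor steps: H_{omega+7}(18) = H_omega(18+7) = H_omega(25).
H_omega(m) = H_m(m) = m + m = 2m.
Result = 2 * 25 = 50

50


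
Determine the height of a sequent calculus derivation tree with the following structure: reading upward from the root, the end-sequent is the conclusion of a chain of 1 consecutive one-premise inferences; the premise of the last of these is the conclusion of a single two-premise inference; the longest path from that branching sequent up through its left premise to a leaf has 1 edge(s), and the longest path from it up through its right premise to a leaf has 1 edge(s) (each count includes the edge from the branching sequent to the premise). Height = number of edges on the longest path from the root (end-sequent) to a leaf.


Longest path through the left premise: 1 edges (measured from the branching sequent)
Longest path through the right premise: 1 edges
Height of the subtree rooted at the branching sequent: max(1, 1) = 1
The branching sequent sits 1 edges above the root (the chain of one-premise inferences), so height = 1 + 1 = 2

2


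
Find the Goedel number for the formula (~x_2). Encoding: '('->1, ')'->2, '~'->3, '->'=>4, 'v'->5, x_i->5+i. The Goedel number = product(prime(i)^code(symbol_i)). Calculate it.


Formula: (~x_2)
Symbol codes: [1, 3, 7, 2]
Primes: [2, 3, 5, 7]
p_1^1 = 2^1 = 2
p_2^3 = 3^3 = 27
p_3^7 = 5^7 = 78125
p_4^2 = 7^2 = 49
Product = 206718750

206718750


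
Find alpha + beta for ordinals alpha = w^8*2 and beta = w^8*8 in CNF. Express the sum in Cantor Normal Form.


Ordinal addition w^8*2 + w^8*8:
Both terms have the same exponent 8.
w^e*c + w^e*d = w^e*(c+d).
Result = w^8*(2+8) = w^8*10

w^8*10


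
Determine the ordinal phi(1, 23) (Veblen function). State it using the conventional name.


phi(1, 23):
phi(1, beta) = epsilon_beta (the beta-th epsilon number).
phi(1, 23) = epsilon_23

epsilon_23


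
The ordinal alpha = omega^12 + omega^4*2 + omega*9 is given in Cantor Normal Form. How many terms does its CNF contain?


CNF: omega^12 + omega^4*2 + omega*9
Count the summands separated by '+':
  term 1: omega^12
  term 2: omega^4*2
  term 3: omega*9
Total terms = 3

3


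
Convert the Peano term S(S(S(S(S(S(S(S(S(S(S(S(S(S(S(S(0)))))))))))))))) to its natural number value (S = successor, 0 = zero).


Counting successors applied to 0:
16 applications of S to 0 = 16

16


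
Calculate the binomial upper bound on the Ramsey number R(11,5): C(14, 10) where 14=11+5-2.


R(11,5) <= C(11+5-2, 11-1) = C(14, 10)
C(14, 10) = 14! / (10! * 4!)
= 1001

1001
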